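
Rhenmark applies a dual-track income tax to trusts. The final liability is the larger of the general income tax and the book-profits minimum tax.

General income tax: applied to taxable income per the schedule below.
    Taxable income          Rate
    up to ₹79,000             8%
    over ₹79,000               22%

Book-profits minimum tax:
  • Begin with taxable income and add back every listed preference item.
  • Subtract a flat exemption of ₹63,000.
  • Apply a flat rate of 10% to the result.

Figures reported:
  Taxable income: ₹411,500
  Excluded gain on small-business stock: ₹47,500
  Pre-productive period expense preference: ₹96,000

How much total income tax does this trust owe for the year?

Book-profits minimum tax:
  Adjusted income: ₹411,500 + ₹47,500 + ₹96,000 = ₹555,000
  Less exemption ₹63,000 → base ₹492,000
  ₹492,000 × 10% = ₹49,200

General income tax:
  ₹79,000 × 8% = ₹6,320
  ₹332,500 × 22% = ₹73,150
  → ₹79,470

₹79,470 > ₹49,200, so the general income tax governs.

₹79,470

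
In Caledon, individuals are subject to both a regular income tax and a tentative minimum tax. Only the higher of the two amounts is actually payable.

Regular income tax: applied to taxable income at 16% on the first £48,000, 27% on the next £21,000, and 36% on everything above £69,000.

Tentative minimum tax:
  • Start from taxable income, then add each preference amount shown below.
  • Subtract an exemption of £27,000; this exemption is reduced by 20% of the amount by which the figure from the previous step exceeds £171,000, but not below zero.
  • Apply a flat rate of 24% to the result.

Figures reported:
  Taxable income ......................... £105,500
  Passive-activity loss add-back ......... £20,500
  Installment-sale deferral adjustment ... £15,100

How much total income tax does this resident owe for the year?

£27,384

Regular income tax:
  £48,000 × 16% = £7,680
  £21,000 × 27% = £5,670
  £36,500 × 36% = £13,140
  → £26,490

Tentative minimum tax:
  Adjusted income: £105,500 + £20,500 + £15,100 = £141,100
  Exemption: £141,100 ≤ £171,000, so full £27,000 applies
  Base: £141,100 − £27,000 = £114,100
  £114,100 × 24% = £27,384

£27,384 > £26,490, so the tentative minimum tax is the binding amount.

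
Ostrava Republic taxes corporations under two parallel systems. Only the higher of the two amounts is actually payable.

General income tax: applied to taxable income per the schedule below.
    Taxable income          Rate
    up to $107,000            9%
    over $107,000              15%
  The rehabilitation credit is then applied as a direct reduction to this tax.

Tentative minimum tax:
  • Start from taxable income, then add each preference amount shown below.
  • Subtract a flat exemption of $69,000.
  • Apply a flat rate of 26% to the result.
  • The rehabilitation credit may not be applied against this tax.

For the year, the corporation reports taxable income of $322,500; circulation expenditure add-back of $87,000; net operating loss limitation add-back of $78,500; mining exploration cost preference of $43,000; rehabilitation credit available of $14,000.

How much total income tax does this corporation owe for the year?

$120,120

General income tax:
  $107,000 × 9% = $9,630
  $215,500 × 15% = $32,325
  → $41,955
  Less rehabilitation credit $14,000 → $27,955

Tentative minimum tax:
  Adjusted income: $322,500 + $87,000 + $78,500 + $43,000 = $531,000
  Less exemption $69,000 → base $462,000
  $462,000 × 26% = $120,120

$120,120 > $27,955, so the tentative minimum tax is the binding amount.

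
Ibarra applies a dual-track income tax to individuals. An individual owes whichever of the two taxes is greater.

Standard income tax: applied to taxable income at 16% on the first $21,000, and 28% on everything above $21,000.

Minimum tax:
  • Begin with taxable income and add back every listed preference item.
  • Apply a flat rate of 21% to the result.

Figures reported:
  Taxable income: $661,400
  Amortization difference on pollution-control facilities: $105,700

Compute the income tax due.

Standard income tax:
  $21,000 × 16% = $3,360
  $640,400 × 28% = $179,312
  → $182,672

Minimum tax:
  Adjusted income: $661,400 + $105,700 = $767,100
  $767,100 × 21% = $161,091

$182,672 > $161,091, so the standard income tax governs.

$182,672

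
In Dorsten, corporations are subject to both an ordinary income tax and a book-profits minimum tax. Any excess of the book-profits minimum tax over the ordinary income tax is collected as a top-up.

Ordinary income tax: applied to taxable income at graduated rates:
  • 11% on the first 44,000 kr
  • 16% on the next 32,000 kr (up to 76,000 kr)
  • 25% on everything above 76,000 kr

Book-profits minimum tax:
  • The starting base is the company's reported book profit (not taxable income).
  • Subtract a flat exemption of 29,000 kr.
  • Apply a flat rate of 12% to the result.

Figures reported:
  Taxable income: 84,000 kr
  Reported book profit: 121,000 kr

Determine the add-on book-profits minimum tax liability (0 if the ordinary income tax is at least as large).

0 kr

Ordinary income tax:
  44,000 kr × 11% = 4,840 kr
  32,000 kr × 16% = 5,120 kr
  8,000 kr × 25% = 2,000 kr
  → 11,960 kr

Book-profits minimum tax:
  Base (reported book profit): 121,000 kr
  Less exemption 29,000 kr → base 92,000 kr
  92,000 kr × 12% = 11,040 kr

11,040 kr ≤ 11,960 kr, so no add-on is due.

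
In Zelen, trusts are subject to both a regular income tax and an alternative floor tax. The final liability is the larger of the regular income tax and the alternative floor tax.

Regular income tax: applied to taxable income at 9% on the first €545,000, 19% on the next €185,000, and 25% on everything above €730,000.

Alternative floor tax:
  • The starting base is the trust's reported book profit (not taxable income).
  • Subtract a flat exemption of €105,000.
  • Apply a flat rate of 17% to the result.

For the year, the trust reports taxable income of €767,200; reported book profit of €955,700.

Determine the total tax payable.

€144,619

Regular income tax:
  €545,000 × 9% = €49,050
  €185,000 × 19% = €35,150
  €37,200 × 25% = €9,300
  → €93,500

Alternative floor tax:
  Base (reported book profit): €955,700
  Less exemption €105,000 → base €850,700
  €850,700 × 17% = €144,619

€144,619 > €93,500, so the alternative floor tax is the binding amount.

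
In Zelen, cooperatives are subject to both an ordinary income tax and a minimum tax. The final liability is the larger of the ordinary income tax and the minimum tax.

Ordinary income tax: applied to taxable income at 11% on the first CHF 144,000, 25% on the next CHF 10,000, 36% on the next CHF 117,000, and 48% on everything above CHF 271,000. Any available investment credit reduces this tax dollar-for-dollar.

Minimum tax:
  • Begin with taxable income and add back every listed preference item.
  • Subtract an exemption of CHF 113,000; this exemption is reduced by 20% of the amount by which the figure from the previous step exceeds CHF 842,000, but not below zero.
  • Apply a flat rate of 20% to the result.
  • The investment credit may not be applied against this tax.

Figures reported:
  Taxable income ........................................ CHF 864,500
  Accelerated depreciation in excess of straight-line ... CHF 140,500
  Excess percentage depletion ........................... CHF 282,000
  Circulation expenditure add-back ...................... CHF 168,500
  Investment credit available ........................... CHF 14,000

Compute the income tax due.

CHF 331,340

Ordinary income tax:
  CHF 144,000 × 11% = CHF 15,840
  CHF 10,000 × 25% = CHF 2,500
  CHF 117,000 × 36% = CHF 42,120
  CHF 593,500 × 48% = CHF 284,880
  → CHF 345,340
  Less investment credit CHF 14,000 → CHF 331,340

Minimum tax:
  Adjusted income: CHF 864,500 + CHF 140,500 + CHF 282,000 + CHF 168,500 = CHF 1,455,500
  Exemption: 20% × (CHF 1,455,500 − CHF 842,000) = CHF 122,700 ≥ CHF 113,000, so the exemption is fully phased out
  Base: CHF 1,455,500 − CHF 0 = CHF 1,455,500
  CHF 1,455,500 × 20% = CHF 291,100

CHF 331,340 > CHF 291,100, so the ordinary income tax governs.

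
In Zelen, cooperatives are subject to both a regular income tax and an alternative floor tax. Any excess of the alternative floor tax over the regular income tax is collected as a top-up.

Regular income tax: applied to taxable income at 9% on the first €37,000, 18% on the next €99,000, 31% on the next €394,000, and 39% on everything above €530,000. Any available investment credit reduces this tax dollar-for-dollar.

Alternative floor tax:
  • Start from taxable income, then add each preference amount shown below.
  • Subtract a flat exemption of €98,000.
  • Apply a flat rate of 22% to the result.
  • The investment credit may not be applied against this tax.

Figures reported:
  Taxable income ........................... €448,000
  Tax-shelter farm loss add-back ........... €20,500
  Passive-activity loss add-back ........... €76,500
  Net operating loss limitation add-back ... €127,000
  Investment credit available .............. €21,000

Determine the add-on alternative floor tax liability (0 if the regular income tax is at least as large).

€29,410

Alternative floor tax:
  Adjusted income: €448,000 + €20,500 + €76,500 + €127,000 = €672,000
  Less exemption €98,000 → base €574,000
  €574,000 × 22% = €126,280

Regular income tax:
  €37,000 × 9% = €3,330
  €99,000 × 18% = €17,820
  €312,000 × 31% = €96,720
  → €117,870
  Less investment credit €21,000 → €96,870

Excess of alternative floor tax over regular income tax: €126,280 − €96,870 = €29,410.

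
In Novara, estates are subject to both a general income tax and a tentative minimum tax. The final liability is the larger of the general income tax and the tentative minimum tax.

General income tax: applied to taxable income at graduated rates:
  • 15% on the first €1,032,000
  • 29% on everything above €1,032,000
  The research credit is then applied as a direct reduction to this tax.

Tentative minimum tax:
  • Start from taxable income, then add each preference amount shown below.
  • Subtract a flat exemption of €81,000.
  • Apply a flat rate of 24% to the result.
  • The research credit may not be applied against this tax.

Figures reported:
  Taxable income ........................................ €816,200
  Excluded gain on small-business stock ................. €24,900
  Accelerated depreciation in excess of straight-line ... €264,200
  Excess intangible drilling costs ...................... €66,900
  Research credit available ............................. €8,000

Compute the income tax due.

€261,888

General income tax:
  €816,200 × 15% = €122,430
  Less research credit €8,000 → €114,430

Tentative minimum tax:
  Adjusted income: €816,200 + €24,900 + €264,200 + €66,900 = €1,172,200
  Less exemption €81,000 → base €1,091,200
  €1,091,200 × 24% = €261,888

€261,888 > €114,430, so the tentative minimum tax is the binding amount.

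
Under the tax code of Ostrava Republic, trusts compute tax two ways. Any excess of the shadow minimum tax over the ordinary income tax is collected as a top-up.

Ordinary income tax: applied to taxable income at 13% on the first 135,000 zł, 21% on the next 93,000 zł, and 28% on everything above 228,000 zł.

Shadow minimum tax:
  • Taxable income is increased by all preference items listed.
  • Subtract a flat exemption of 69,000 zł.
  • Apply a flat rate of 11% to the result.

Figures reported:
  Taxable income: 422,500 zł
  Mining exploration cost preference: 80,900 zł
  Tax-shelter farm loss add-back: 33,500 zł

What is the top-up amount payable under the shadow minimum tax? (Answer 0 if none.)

0 zł

Shadow minimum tax:
  Adjusted income: 422,500 zł + 80,900 zł + 33,500 zł = 536,900 zł
  Less exemption 69,000 zł → base 467,900 zł
  467,900 zł × 11% = 51,469 zł

Ordinary income tax:
  135,000 zł × 13% = 17,550 zł
  93,000 zł × 21% = 19,530 zł
  194,500 zł × 28% = 54,460 zł
  → 91,540 zł

51,469 zł ≤ 91,540 zł, so no add-on is due.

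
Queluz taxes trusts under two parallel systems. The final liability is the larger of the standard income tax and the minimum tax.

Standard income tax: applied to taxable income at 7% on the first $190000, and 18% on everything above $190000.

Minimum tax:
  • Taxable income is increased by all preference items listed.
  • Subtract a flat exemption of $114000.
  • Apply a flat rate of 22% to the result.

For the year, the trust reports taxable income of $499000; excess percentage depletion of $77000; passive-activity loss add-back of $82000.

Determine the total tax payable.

$119680

Standard income tax:
  $190000 × 7% = $13300
  $309000 × 18% = $55620
  → $68920

Minimum tax:
  Adjusted income: $499000 + $77000 + $82000 = $658000
  Less exemption $114000 → base $544000
  $544000 × 22% = $119680

$119680 > $68920, so the minimum tax is the binding amount.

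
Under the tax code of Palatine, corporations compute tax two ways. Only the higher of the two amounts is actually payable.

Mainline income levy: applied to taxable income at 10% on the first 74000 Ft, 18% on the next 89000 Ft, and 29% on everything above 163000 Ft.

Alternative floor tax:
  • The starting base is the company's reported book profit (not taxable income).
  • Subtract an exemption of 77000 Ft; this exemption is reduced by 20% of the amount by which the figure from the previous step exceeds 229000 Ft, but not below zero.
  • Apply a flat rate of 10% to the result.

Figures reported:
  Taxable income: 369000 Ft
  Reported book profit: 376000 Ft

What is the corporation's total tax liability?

83160 Ft

Alternative floor tax:
  Base (reported book profit): 376000 Ft
  Exemption: 77000 Ft − 20% × (376000 Ft − 229000 Ft) = 77000 Ft − 29400 Ft = 47600 Ft
  Base: 376000 Ft − 47600 Ft = 328400 Ft
  328400 Ft × 10% = 32840 Ft

Mainline income levy:
  74000 Ft × 10% = 7400 Ft
  89000 Ft × 18% = 16020 Ft
  206000 Ft × 29% = 59740 Ft
  → 83160 Ft

83160 Ft > 32840 Ft, so the mainline income levy governs.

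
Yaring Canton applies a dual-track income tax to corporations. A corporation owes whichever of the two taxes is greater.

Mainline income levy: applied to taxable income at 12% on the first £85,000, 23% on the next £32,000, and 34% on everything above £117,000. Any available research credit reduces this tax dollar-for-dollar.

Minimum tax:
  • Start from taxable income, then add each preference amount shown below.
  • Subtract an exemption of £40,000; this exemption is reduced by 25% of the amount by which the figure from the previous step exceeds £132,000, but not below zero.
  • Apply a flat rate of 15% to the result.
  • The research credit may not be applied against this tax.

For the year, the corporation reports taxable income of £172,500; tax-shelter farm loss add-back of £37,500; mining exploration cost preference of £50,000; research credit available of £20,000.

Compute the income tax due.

Minimum tax:
  Adjusted income: £172,500 + £37,500 + £50,000 = £260,000
  Exemption: £40,000 − 25% × (£260,000 − £132,000) = £40,000 − £32,000 = £8,000
  Base: £260,000 − £8,000 = £252,000
  £252,000 × 15% = £37,800

Mainline income levy:
  £85,000 × 12% = £10,200
  £32,000 × 23% = £7,360
  £55,500 × 34% = £18,870
  → £36,430
  Less research credit £20,000 → £16,430

£37,800 > £16,430, so the minimum tax is the binding amount.

£37,800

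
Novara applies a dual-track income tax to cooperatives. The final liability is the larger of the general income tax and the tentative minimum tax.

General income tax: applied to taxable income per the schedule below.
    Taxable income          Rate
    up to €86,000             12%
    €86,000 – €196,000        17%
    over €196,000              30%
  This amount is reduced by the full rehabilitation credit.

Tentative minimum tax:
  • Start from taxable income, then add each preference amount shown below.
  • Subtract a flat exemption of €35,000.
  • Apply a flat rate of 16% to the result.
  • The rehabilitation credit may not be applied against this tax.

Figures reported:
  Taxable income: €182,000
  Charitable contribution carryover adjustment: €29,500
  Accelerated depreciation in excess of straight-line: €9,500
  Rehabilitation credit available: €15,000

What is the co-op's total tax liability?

€29,760

General income tax:
  €86,000 × 12% = €10,320
  €96,000 × 17% = €16,320
  → €26,640
  Less rehabilitation credit €15,000 → €11,640

Tentative minimum tax:
  Adjusted income: €182,000 + €29,500 + €9,500 = €221,000
  Less exemption €35,000 → base €186,000
  €186,000 × 16% = €29,760

€29,760 > €11,640, so the tentative minimum tax is the binding amount.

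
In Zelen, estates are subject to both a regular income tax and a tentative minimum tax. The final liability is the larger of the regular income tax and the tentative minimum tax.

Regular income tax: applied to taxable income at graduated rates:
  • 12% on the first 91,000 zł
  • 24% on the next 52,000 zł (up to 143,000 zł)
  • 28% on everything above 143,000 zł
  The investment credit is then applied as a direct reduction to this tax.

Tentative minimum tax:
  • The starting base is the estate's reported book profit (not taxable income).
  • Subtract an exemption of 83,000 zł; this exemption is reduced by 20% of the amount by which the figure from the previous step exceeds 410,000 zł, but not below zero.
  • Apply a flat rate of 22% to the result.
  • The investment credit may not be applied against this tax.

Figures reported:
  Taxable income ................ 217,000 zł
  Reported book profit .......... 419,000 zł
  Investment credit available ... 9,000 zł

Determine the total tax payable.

74,316 zł

Tentative minimum tax:
  Base (reported book profit): 419,000 zł
  Exemption: 83,000 zł − 20% × (419,000 zł − 410,000 zł) = 83,000 zł − 1,800 zł = 81,200 zł
  Base: 419,000 zł − 81,200 zł = 337,800 zł
  337,800 zł × 22% = 74,316 zł

Regular income tax:
  91,000 zł × 12% = 10,920 zł
  52,000 zł × 24% = 12,480 zł
  74,000 zł × 28% = 20,720 zł
  → 44,120 zł
  Less investment credit 9,000 zł → 35,120 zł

74,316 zł > 35,120 zł, so the tentative minimum tax is the binding amount.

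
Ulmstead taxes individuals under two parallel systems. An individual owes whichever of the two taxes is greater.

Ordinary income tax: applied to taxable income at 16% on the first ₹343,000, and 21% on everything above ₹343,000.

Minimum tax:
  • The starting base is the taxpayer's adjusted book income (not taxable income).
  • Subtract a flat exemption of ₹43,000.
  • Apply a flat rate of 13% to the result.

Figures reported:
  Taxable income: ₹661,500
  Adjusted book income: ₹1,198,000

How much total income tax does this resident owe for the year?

Minimum tax:
  Base (adjusted book income): ₹1,198,000
  Less exemption ₹43,000 → base ₹1,155,000
  ₹1,155,000 × 13% = ₹150,150

Ordinary income tax:
  ₹343,000 × 16% = ₹54,880
  ₹318,500 × 21% = ₹66,885
  → ₹121,765

₹150,150 > ₹121,765, so the minimum tax is the binding amount.

₹150,150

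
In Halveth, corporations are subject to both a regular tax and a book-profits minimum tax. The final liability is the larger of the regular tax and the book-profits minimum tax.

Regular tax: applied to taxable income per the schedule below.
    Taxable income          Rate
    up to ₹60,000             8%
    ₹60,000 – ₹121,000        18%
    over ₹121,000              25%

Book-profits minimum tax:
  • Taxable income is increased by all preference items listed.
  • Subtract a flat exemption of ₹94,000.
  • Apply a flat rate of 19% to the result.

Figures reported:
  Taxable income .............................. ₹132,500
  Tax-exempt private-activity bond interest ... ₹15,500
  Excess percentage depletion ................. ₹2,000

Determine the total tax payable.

₹18,655

Book-profits minimum tax:
  Adjusted income: ₹132,500 + ₹15,500 + ₹2,000 = ₹150,000
  Less exemption ₹94,000 → base ₹56,000
  ₹56,000 × 19% = ₹10,640

Regular tax:
  ₹60,000 × 8% = ₹4,800
  ₹61,000 × 18% = ₹10,980
  ₹11,500 × 25% = ₹2,875
  → ₹18,655

₹18,655 > ₹10,640, so the regular tax governs.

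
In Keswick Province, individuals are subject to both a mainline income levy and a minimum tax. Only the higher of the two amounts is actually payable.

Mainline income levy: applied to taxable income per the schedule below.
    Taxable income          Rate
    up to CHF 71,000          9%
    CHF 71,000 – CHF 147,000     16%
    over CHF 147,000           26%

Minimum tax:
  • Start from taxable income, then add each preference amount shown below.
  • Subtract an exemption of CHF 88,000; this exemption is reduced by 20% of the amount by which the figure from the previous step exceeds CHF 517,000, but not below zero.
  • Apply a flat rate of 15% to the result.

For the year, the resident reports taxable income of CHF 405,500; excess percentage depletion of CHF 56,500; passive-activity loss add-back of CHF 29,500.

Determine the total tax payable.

Minimum tax:
  Adjusted income: CHF 405,500 + CHF 56,500 + CHF 29,500 = CHF 491,500
  Exemption: CHF 491,500 ≤ CHF 517,000, so full CHF 88,000 applies
  Base: CHF 491,500 − CHF 88,000 = CHF 403,500
  CHF 403,500 × 15% = CHF 60,525

Mainline income levy:
  CHF 71,000 × 9% = CHF 6,390
  CHF 76,000 × 16% = CHF 12,160
  CHF 258,500 × 26% = CHF 67,210
  → CHF 85,760

CHF 85,760 > CHF 60,525, so the mainline income levy governs.

CHF 85,760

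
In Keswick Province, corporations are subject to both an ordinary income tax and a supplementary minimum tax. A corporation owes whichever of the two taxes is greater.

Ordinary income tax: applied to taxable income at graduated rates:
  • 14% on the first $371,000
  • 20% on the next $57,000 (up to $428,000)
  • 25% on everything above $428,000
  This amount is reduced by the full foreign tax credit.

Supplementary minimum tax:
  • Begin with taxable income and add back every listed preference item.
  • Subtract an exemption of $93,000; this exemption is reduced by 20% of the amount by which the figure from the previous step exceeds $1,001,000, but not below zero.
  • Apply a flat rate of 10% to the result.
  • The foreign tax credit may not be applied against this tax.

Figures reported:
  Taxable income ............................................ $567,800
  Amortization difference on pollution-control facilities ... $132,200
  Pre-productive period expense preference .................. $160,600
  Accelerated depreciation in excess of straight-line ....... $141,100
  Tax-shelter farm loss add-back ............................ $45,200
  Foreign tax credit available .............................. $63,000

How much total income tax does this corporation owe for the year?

Ordinary income tax:
  $371,000 × 14% = $51,940
  $57,000 × 20% = $11,400
  $139,800 × 25% = $34,950
  → $98,290
  Less foreign tax credit $63,000 → $35,290

Supplementary minimum tax:
  Adjusted income: $567,800 + $132,200 + $160,600 + $141,100 + $45,200 = $1,046,900
  Exemption: $93,000 − 20% × ($1,046,900 − $1,001,000) = $93,000 − $9,180 = $83,820
  Base: $1,046,900 − $83,820 = $963,080
  $963,080 × 10% = $96,308

$96,308 > $35,290, so the supplementary minimum tax is the binding amount.

$96,308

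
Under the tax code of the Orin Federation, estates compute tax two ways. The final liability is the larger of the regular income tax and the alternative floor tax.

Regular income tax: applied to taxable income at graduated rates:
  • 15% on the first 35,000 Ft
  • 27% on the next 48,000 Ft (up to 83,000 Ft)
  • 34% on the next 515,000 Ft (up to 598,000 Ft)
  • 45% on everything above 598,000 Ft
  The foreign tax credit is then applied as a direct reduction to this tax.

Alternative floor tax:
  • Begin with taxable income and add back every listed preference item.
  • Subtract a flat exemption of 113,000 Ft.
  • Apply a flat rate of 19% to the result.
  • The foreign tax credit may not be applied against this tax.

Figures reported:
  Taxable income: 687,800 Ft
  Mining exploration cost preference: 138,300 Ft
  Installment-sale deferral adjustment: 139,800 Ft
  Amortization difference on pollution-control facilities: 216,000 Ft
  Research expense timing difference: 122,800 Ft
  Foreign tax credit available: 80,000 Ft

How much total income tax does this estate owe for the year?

226,423 Ft

Regular income tax:
  35,000 Ft × 15% = 5,250 Ft
  48,000 Ft × 27% = 12,960 Ft
  515,000 Ft × 34% = 175,100 Ft
  89,800 Ft × 45% = 40,410 Ft
  → 233,720 Ft
  Less foreign tax credit 80,000 Ft → 153,720 Ft

Alternative floor tax:
  Adjusted income: 687,800 Ft + 138,300 Ft + 139,800 Ft + 216,000 Ft + 122,800 Ft = 1,304,700 Ft
  Less exemption 113,000 Ft → base 1,191,700 Ft
  1,191,700 Ft × 19% = 226,423 Ft

226,423 Ft > 153,720 Ft, so the alternative floor tax is the binding amount.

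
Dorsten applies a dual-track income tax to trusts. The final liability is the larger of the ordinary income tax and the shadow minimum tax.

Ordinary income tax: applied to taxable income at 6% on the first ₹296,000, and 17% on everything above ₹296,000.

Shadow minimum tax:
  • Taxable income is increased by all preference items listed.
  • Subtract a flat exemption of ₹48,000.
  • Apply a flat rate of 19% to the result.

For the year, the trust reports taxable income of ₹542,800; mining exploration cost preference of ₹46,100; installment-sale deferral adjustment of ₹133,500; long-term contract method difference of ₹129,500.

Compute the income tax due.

₹152,741

Ordinary income tax:
  ₹296,000 × 6% = ₹17,760
  ₹246,800 × 17% = ₹41,956
  → ₹59,716

Shadow minimum tax:
  Adjusted income: ₹542,800 + ₹46,100 + ₹133,500 + ₹129,500 = ₹851,900
  Less exemption ₹48,000 → base ₹803,900
  ₹803,900 × 19% = ₹152,741

₹152,741 > ₹59,716, so the shadow minimum tax is the binding amount.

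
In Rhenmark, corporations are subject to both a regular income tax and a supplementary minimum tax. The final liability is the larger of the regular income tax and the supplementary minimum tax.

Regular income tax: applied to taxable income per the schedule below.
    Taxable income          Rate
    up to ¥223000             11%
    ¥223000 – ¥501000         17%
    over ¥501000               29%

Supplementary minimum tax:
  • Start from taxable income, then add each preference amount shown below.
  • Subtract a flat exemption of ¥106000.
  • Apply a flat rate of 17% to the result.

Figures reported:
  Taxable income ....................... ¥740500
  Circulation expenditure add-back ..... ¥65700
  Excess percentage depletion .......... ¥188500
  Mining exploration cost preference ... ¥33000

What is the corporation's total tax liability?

¥156689

Supplementary minimum tax:
  Adjusted income: ¥740500 + ¥65700 + ¥188500 + ¥33000 = ¥1027700
  Less exemption ¥106000 → base ¥921700
  ¥921700 × 17% = ¥156689

Regular income tax:
  ¥223000 × 11% = ¥24530
  ¥278000 × 17% = ¥47260
  ¥239500 × 29% = ¥69455
  → ¥141245

¥156689 > ¥141245, so the supplementary minimum tax is the binding amount.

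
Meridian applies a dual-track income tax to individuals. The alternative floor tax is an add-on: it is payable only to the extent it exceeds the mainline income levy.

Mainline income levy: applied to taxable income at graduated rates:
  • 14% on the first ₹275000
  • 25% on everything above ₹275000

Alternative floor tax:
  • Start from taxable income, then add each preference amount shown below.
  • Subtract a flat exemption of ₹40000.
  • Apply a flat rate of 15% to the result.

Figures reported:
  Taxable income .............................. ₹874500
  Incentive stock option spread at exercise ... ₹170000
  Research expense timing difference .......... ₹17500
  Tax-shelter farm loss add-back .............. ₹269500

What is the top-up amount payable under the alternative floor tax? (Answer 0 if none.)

₹5350

Mainline income levy:
  ₹275000 × 14% = ₹38500
  ₹599500 × 25% = ₹149875
  → ₹188375

Alternative floor tax:
  Adjusted income: ₹874500 + ₹170000 + ₹17500 + ₹269500 = ₹1331500
  Less exemption ₹40000 → base ₹1291500
  ₹1291500 × 15% = ₹193725

Excess of alternative floor tax over mainline income levy: ₹193725 − ₹188375 = ₹5350.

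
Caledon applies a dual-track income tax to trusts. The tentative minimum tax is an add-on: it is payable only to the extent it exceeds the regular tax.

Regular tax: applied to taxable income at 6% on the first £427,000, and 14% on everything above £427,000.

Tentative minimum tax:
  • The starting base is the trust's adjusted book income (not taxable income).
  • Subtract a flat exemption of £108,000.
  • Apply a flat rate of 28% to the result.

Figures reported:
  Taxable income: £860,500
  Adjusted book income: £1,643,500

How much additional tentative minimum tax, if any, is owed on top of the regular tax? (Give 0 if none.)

Tentative minimum tax:
  Base (adjusted book income): £1,643,500
  Less exemption £108,000 → base £1,535,500
  £1,535,500 × 28% = £429,940

Regular tax:
  £427,000 × 6% = £25,620
  £433,500 × 14% = £60,690
  → £86,310

Excess of tentative minimum tax over regular tax: £429,940 − £86,310 = £343,630.

£343,630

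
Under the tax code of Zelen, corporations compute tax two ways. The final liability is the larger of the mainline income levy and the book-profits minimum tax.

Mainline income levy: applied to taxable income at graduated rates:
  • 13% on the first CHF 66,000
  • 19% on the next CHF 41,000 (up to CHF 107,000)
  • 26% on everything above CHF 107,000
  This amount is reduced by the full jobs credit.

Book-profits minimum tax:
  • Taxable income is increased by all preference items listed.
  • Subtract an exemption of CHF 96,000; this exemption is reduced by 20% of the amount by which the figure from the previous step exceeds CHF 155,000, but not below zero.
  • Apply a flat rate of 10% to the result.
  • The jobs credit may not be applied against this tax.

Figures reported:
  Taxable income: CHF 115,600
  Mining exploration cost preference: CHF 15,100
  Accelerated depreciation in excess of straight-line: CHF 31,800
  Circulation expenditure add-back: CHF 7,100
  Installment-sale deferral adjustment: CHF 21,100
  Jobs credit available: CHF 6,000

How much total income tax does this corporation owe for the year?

Mainline income levy:
  CHF 66,000 × 13% = CHF 8,580
  CHF 41,000 × 19% = CHF 7,790
  CHF 8,600 × 26% = CHF 2,236
  → CHF 18,606
  Less jobs credit CHF 6,000 → CHF 12,606

Book-profits minimum tax:
  Adjusted income: CHF 115,600 + CHF 15,100 + CHF 31,800 + CHF 7,100 + CHF 21,100 = CHF 190,700
  Exemption: CHF 96,000 − 20% × (CHF 190,700 − CHF 155,000) = CHF 96,000 − CHF 7,140 = CHF 88,860
  Base: CHF 190,700 − CHF 88,860 = CHF 101,840
  CHF 101,840 × 10% = CHF 10,184

CHF 12,606 > CHF 10,184, so the mainline income levy governs.

CHF 12,606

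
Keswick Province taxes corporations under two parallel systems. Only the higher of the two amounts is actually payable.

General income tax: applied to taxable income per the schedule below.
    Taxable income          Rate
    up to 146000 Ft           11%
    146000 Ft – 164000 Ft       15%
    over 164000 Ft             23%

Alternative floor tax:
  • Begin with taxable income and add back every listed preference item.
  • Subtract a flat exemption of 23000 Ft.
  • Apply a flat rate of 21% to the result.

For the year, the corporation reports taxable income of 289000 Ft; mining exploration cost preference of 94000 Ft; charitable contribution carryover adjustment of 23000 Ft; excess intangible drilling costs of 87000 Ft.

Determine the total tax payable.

98700 Ft

General income tax:
  146000 Ft × 11% = 16060 Ft
  18000 Ft × 15% = 2700 Ft
  125000 Ft × 23% = 28750 Ft
  → 47510 Ft

Alternative floor tax:
  Adjusted income: 289000 Ft + 94000 Ft + 23000 Ft + 87000 Ft = 493000 Ft
  Less exemption 23000 Ft → base 470000 Ft
  470000 Ft × 21% = 98700 Ft

98700 Ft > 47510 Ft, so the alternative floor tax is the binding amount.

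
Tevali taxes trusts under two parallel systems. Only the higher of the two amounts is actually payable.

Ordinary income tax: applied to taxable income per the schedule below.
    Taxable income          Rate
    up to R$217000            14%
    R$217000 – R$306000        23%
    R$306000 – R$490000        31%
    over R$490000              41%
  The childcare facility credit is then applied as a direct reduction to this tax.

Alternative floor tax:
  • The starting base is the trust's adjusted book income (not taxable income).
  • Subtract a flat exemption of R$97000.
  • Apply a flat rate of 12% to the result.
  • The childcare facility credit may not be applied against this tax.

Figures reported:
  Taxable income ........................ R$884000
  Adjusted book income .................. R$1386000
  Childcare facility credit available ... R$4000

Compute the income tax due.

R$265430

Ordinary income tax:
  R$217000 × 14% = R$30380
  R$89000 × 23% = R$20470
  R$184000 × 31% = R$57040
  R$394000 × 41% = R$161540
  → R$269430
  Less childcare facility credit R$4000 → R$265430

Alternative floor tax:
  Base (adjusted book income): R$1386000
  Less exemption R$97000 → base R$1289000
  R$1289000 × 12% = R$154680

R$265430 > R$154680, so the ordinary income tax governs.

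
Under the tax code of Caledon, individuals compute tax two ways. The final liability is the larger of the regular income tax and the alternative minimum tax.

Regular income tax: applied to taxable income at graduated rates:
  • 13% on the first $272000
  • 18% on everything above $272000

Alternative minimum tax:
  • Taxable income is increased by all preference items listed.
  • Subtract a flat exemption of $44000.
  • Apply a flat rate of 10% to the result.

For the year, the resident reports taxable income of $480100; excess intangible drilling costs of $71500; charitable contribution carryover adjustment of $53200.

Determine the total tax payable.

$72818

Regular income tax:
  $272000 × 13% = $35360
  $208100 × 18% = $37458
  → $72818

Alternative minimum tax:
  Adjusted income: $480100 + $71500 + $53200 = $604800
  Less exemption $44000 → base $560800
  $560800 × 10% = $56080

$72818 > $56080, so the regular income tax governs.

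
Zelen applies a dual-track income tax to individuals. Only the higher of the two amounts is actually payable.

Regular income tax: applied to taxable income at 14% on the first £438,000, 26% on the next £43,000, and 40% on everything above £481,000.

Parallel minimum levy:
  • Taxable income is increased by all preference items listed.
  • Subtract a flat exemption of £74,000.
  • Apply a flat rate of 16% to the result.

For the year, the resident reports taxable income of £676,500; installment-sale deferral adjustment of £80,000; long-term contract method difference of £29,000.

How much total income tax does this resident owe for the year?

£150,700

Regular income tax:
  £438,000 × 14% = £61,320
  £43,000 × 26% = £11,180
  £195,500 × 40% = £78,200
  → £150,700

Parallel minimum levy:
  Adjusted income: £676,500 + £80,000 + £29,000 = £785,500
  Less exemption £74,000 → base £711,500
  £711,500 × 16% = £113,840

£150,700 > £113,840, so the regular income tax governs.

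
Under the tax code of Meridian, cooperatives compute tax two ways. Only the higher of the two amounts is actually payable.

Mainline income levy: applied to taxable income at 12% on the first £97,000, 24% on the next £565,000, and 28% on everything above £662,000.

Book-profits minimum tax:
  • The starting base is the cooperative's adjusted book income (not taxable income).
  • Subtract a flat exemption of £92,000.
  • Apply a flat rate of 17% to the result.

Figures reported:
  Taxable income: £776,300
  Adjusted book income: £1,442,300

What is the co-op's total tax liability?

£229,551

Book-profits minimum tax:
  Base (adjusted book income): £1,442,300
  Less exemption £92,000 → base £1,350,300
  £1,350,300 × 17% = £229,551

Mainline income levy:
  £97,000 × 12% = £11,640
  £565,000 × 24% = £135,600
  £114,300 × 28% = £32,004
  → £179,244

£229,551 > £179,244, so the book-profits minimum tax is the binding amount.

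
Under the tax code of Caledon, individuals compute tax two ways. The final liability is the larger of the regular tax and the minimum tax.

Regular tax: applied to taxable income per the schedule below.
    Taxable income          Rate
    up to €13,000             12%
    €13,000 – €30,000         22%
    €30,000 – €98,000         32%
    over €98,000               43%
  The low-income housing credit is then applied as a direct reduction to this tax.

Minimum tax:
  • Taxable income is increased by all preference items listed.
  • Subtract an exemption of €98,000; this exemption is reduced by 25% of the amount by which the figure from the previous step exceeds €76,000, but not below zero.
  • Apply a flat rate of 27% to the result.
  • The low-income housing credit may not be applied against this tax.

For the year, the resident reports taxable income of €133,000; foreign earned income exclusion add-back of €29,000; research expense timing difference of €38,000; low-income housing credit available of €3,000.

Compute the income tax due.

€39,110

Regular tax:
  €13,000 × 12% = €1,560
  €17,000 × 22% = €3,740
  €68,000 × 32% = €21,760
  €35,000 × 43% = €15,050
  → €42,110
  Less low-income housing credit €3,000 → €39,110

Minimum tax:
  Adjusted income: €133,000 + €29,000 + €38,000 = €200,000
  Exemption: €98,000 − 25% × (€200,000 − €76,000) = €98,000 − €31,000 = €67,000
  Base: €200,000 − €67,000 = €133,000
  €133,000 × 27% = €35,910

€39,110 > €35,910, so the regular tax governs.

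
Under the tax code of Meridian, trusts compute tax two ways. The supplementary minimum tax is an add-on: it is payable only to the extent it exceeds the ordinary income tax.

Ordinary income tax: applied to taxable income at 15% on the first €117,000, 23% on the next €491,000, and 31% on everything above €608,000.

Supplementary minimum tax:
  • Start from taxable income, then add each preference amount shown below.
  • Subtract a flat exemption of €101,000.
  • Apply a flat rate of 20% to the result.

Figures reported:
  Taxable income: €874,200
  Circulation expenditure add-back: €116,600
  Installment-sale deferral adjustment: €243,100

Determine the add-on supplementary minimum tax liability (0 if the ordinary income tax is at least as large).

Supplementary minimum tax:
  Adjusted income: €874,200 + €116,600 + €243,100 = €1,233,900
  Less exemption €101,000 → base €1,132,900
  €1,132,900 × 20% = €226,580

Ordinary income tax:
  €117,000 × 15% = €17,550
  €491,000 × 23% = €112,930
  €266,200 × 31% = €82,522
  → €213,002

Excess of supplementary minimum tax over ordinary income tax: €226,580 − €213,002 = €13,578.

€13,578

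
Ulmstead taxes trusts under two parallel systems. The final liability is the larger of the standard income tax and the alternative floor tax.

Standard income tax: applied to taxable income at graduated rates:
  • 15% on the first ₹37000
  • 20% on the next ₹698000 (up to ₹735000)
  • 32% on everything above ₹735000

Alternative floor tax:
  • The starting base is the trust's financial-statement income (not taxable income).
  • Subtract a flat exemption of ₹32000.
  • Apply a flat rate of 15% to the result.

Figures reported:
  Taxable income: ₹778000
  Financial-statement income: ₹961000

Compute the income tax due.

₹158910

Standard income tax:
  ₹37000 × 15% = ₹5550
  ₹698000 × 20% = ₹139600
  ₹43000 × 32% = ₹13760
  → ₹158910

Alternative floor tax:
  Base (financial-statement income): ₹961000
  Less exemption ₹32000 → base ₹929000
  ₹929000 × 15% = ₹139350

₹158910 > ₹139350, so the standard income tax governs.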